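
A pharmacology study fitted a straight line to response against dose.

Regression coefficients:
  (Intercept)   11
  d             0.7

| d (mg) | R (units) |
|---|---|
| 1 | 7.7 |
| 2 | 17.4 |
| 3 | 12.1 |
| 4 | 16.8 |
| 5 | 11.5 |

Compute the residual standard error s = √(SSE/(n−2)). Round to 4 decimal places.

d=1: R̂ = 11 + 0.7·1 = 11.7; e = 7.7 − 11.7 = -4
d=2: R̂ = 11 + 0.7·2 = 12.4; e = 17.4 − 12.4 = 5
d=3: R̂ = 11 + 0.7·3 = 13.1; e = 12.1 − 13.1 = -1
d=4: R̂ = 11 + 0.7·4 = 13.8; e = 16.8 − 13.8 = 3
d=5: R̂ = 11 + 0.7·5 = 14.5; e = 11.5 − 14.5 = -3
SSE = 16 + 25 + 1 + 9 + 9 = 60
s = √(60/3) = √20 ≈ 4.4721

s = 4.4721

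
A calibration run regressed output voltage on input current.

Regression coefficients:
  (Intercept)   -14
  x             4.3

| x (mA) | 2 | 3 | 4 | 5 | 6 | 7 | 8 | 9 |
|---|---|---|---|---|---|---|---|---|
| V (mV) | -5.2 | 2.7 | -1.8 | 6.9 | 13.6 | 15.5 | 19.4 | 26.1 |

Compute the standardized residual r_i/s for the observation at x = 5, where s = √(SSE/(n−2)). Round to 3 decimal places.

-0.216

x=2: V̂ = -14 + 4.3·2 = -5.4; r = -5.2 − (-5.4) = 0.2
x=3: V̂ = -14 + 4.3·3 = -1.1; r = 2.7 − (-1.1) = 3.8
x=4: V̂ = -14 + 4.3·4 = 3.2; r = -1.8 − 3.2 = -5
x=5: V̂ = -14 + 4.3·5 = 7.5; r = 6.9 − 7.5 = -0.6
x=6: V̂ = -14 + 4.3·6 = 11.8; r = 13.6 − 11.8 = 1.8
x=7: V̂ = -14 + 4.3·7 = 16.1; r = 15.5 − 16.1 = -0.6
x=8: V̂ = -14 + 4.3·8 = 20.4; r = 19.4 − 20.4 = -1
x=9: V̂ = -14 + 4.3·9 = 24.7; r = 26.1 − 24.7 = 1.4
SSE = 0.04 + 14.44 + 25 + 0.36 + 3.24 + 0.36 + 1 + 1.96 = 46.4
s = √(46.4/6) = 2.78089
r/s = -0.6 / 2.78089 = -0.216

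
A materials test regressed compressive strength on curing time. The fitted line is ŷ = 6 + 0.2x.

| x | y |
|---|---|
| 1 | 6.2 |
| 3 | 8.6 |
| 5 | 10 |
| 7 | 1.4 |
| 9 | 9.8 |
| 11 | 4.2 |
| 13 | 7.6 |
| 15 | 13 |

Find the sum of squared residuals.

x=1: ŷ = 6 + 0.2·1 = 6.2; e = 6.2 − 6.2 = 0
x=3: ŷ = 6 + 0.2·3 = 6.6; e = 8.6 − 6.6 = 2
x=5: ŷ = 6 + 0.2·5 = 7; e = 10 − 7 = 3
x=7: ŷ = 6 + 0.2·7 = 7.4; e = 1.4 − 7.4 = -6
x=9: ŷ = 6 + 0.2·9 = 7.8; e = 9.8 − 7.8 = 2
x=11: ŷ = 6 + 0.2·11 = 8.2; e = 4.2 − 8.2 = -4
x=13: ŷ = 6 + 0.2·13 = 8.6; e = 7.6 − 8.6 = -1
x=15: ŷ = 6 + 0.2·15 = 9; e = 13 − 9 = 4
SSE = 0 + 4 + 9 + 36 + 4 + 16 + 1 + 16 = 86

SSE = 86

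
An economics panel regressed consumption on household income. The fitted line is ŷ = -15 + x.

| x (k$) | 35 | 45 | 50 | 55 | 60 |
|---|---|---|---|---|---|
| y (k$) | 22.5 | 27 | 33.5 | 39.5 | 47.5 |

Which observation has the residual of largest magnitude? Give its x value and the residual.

x=35: ŷ = -15 + 35 = 20; r = 22.5 − 20 = 2.5
x=45: ŷ = -15 + 45 = 30; r = 27 − 30 = -3
x=50: ŷ = -15 + 50 = 35; r = 33.5 − 35 = -1.5
x=55: ŷ = -15 + 55 = 40; r = 39.5 − 40 = -0.5
x=60: ŷ = -15 + 60 = 45; r = 47.5 − 45 = 2.5
Largest |r| is 3 at x = 45, residual -3.

x = 45, r = -3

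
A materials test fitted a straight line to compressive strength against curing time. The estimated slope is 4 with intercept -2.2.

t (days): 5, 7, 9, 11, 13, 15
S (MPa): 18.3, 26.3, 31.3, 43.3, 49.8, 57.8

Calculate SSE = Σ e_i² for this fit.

SSE = 9

t=5: ŷ = -2.2 + 4·5 = 17.8; e = 18.3 − 17.8 = 0.5
t=7: ŷ = -2.2 + 4·7 = 25.8; e = 26.3 − 25.8 = 0.5
t=9: ŷ = -2.2 + 4·9 = 33.8; e = 31.3 − 33.8 = -2.5
t=11: ŷ = -2.2 + 4·11 = 41.8; e = 43.3 − 41.8 = 1.5
t=13: ŷ = -2.2 + 4·13 = 49.8; e = 49.8 − 49.8 = 0
t=15: ŷ = -2.2 + 4·15 = 57.8; e = 57.8 − 57.8 = 0
SSE = 0.25 + 0.25 + 6.25 + 2.25 + 0 + 0 = 9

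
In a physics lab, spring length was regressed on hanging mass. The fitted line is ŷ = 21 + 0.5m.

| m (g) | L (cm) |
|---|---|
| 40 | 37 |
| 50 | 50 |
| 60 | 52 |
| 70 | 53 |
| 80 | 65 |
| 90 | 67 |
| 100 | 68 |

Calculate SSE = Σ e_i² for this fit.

SSE = 68

m=40: ŷ = 21 + 0.5·40 = 41; e = 37 − 41 = -4
m=50: ŷ = 21 + 0.5·50 = 46; e = 50 − 46 = 4
m=60: ŷ = 21 + 0.5·60 = 51; e = 52 − 51 = 1
m=70: ŷ = 21 + 0.5·70 = 56; e = 53 − 56 = -3
m=80: ŷ = 21 + 0.5·80 = 61; e = 65 − 61 = 4
m=90: ŷ = 21 + 0.5·90 = 66; e = 67 − 66 = 1
m=100: ŷ = 21 + 0.5·100 = 71; e = 68 − 71 = -3
SSE = 16 + 16 + 1 + 9 + 16 + 1 + 9 = 68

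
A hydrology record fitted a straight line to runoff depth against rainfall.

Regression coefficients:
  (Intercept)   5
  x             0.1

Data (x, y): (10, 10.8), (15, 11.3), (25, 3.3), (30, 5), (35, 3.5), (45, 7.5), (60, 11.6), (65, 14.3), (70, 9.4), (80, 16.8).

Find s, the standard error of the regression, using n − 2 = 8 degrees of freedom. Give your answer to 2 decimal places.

x=10: ŷ = 5 + 0.1·10 = 6; r = 10.8 − 6 = 4.8
x=15: ŷ = 5 + 0.1·15 = 6.5; r = 11.3 − 6.5 = 4.8
x=25: ŷ = 5 + 0.1·25 = 7.5; r = 3.3 − 7.5 = -4.2
x=30: ŷ = 5 + 0.1·30 = 8; r = 5 − 8 = -3
x=35: ŷ = 5 + 0.1·35 = 8.5; r = 3.5 − 8.5 = -5
x=45: ŷ = 5 + 0.1·45 = 9.5; r = 7.5 − 9.5 = -2
x=60: ŷ = 5 + 0.1·60 = 11; r = 11.6 − 11 = 0.6
x=65: ŷ = 5 + 0.1·65 = 11.5; r = 14.3 − 11.5 = 2.8
x=70: ŷ = 5 + 0.1·70 = 12; r = 9.4 − 12 = -2.6
x=80: ŷ = 5 + 0.1·80 = 13; r = 16.8 − 13 = 3.8
SSE = 23.04 + 23.04 + 17.64 + 9 + 25 + 4 + 0.36 + 7.84 + 6.76 + 14.44 = 131.12
s = √(131.12/8) = √16.39 ≈ 4.05

s = 4.05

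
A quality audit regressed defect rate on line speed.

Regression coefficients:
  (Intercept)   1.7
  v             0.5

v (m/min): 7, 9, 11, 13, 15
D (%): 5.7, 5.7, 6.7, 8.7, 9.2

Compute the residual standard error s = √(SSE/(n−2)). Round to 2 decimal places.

v=7: D̂ = 1.7 + 0.5·7 = 5.2; e = 5.7 − 5.2 = 0.5
v=9: D̂ = 1.7 + 0.5·9 = 6.2; e = 5.7 − 6.2 = -0.5
v=11: D̂ = 1.7 + 0.5·11 = 7.2; e = 6.7 − 7.2 = -0.5
v=13: D̂ = 1.7 + 0.5·13 = 8.2; e = 8.7 − 8.2 = 0.5
v=15: D̂ = 1.7 + 0.5·15 = 9.2; e = 9.2 − 9.2 = 0
SSE = 0.25 + 0.25 + 0.25 + 0.25 + 0 = 1
s = √(1/3) = √0.333333 ≈ 0.58

s = 0.58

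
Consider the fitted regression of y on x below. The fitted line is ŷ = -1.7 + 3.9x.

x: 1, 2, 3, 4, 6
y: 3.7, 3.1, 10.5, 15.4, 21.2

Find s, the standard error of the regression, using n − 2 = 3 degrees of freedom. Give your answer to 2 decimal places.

x=1: ŷ = -1.7 + 3.9·1 = 2.2; e = 3.7 − 2.2 = 1.5
x=2: ŷ = -1.7 + 3.9·2 = 6.1; e = 3.1 − 6.1 = -3
x=3: ŷ = -1.7 + 3.9·3 = 10; e = 10.5 − 10 = 0.5
x=4: ŷ = -1.7 + 3.9·4 = 13.9; e = 15.4 − 13.9 = 1.5
x=6: ŷ = -1.7 + 3.9·6 = 21.7; e = 21.2 − 21.7 = -0.5
SSE = 2.25 + 9 + 0.25 + 2.25 + 0.25 = 14
s = √(14/3) = √4.66667 ≈ 2.16

s = 2.16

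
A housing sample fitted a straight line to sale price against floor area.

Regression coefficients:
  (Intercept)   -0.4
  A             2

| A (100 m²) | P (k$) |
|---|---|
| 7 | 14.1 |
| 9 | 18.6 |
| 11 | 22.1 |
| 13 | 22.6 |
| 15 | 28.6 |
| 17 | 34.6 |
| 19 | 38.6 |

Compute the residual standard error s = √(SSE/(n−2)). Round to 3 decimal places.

s = 1.643

A=7: ŷ = -0.4 + 2·7 = 13.6; r = 14.1 − 13.6 = 0.5
A=9: ŷ = -0.4 + 2·9 = 17.6; r = 18.6 − 17.6 = 1
A=11: ŷ = -0.4 + 2·11 = 21.6; r = 22.1 − 21.6 = 0.5
A=13: ŷ = -0.4 + 2·13 = 25.6; r = 22.6 − 25.6 = -3
A=15: ŷ = -0.4 + 2·15 = 29.6; r = 28.6 − 29.6 = -1
A=17: ŷ = -0.4 + 2·17 = 33.6; r = 34.6 − 33.6 = 1
A=19: ŷ = -0.4 + 2·19 = 37.6; r = 38.6 − 37.6 = 1
SSE = 0.25 + 1 + 0.25 + 9 + 1 + 1 + 1 = 13.5
s = √(13.5/5) = √2.7 ≈ 1.643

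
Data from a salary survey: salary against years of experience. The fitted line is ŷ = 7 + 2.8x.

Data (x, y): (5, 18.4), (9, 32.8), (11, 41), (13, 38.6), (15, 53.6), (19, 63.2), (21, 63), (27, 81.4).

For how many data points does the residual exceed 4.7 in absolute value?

x=5: ŷ = 7 + 2.8·5 = 21; e = 18.4 − 21 = -2.6
x=9: ŷ = 7 + 2.8·9 = 32.2; e = 32.8 − 32.2 = 0.6
x=11: ŷ = 7 + 2.8·11 = 37.8; e = 41 − 37.8 = 3.2
x=13: ŷ = 7 + 2.8·13 = 43.4; e = 38.6 − 43.4 = -4.8
x=15: ŷ = 7 + 2.8·15 = 49; e = 53.6 − 49 = 4.6
x=19: ŷ = 7 + 2.8·19 = 60.2; e = 63.2 − 60.2 = 3
x=21: ŷ = 7 + 2.8·21 = 65.8; e = 63 − 65.8 = -2.8
x=27: ŷ = 7 + 2.8·27 = 82.6; e = 81.4 − 82.6 = -1.2
|e| > 4.7: x=13 (|e|=4.8) → 1

1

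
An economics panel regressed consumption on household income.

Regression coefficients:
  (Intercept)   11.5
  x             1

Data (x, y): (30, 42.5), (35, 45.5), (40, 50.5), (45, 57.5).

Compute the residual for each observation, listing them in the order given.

1, -1, -1, 1

x=30: ŷ = 11.5 + 30 = 41.5; e = 42.5 − 41.5 = 1
x=35: ŷ = 11.5 + 35 = 46.5; e = 45.5 − 46.5 = -1
x=40: ŷ = 11.5 + 40 = 51.5; e = 50.5 − 51.5 = -1
x=45: ŷ = 11.5 + 45 = 56.5; e = 57.5 − 56.5 = 1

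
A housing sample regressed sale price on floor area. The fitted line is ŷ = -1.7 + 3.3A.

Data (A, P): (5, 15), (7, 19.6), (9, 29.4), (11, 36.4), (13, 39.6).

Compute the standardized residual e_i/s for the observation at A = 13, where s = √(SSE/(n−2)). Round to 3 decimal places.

A=5: ŷ = -1.7 + 3.3·5 = 14.8; e = 15 − 14.8 = 0.2
A=7: ŷ = -1.7 + 3.3·7 = 21.4; e = 19.6 − 21.4 = -1.8
A=9: ŷ = -1.7 + 3.3·9 = 28; e = 29.4 − 28 = 1.4
A=11: ŷ = -1.7 + 3.3·11 = 34.6; e = 36.4 − 34.6 = 1.8
A=13: ŷ = -1.7 + 3.3·13 = 41.2; e = 39.6 − 41.2 = -1.6
SSE = 0.04 + 3.24 + 1.96 + 3.24 + 2.56 = 11.04
s = √(11.04/3) = 1.91833
e/s = -1.6 / 1.91833 = -0.834

-0.834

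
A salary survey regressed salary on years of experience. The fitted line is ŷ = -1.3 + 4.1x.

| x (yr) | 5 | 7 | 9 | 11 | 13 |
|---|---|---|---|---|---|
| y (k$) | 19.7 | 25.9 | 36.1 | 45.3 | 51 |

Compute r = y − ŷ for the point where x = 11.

r = 1.5

ŷ = -1.3 + 4.1·11 = 43.8
r = 45.3 − 43.8 = 1.5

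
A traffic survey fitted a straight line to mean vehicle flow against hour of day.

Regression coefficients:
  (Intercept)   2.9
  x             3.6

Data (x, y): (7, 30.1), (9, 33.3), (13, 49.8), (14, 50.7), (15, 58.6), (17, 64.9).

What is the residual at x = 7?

r = 2

ŷ = 2.9 + 3.6·7 = 28.1
r = 30.1 − 28.1 = 2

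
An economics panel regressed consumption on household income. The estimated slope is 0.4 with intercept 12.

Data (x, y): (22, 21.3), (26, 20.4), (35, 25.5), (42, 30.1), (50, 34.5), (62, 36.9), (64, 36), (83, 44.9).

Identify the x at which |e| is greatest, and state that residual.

x = 50, e = 2.5

x=22: ŷ = 12 + 0.4·22 = 20.8; e = 21.3 − 20.8 = 0.5
x=26: ŷ = 12 + 0.4·26 = 22.4; e = 20.4 − 22.4 = -2
x=35: ŷ = 12 + 0.4·35 = 26; e = 25.5 − 26 = -0.5
x=42: ŷ = 12 + 0.4·42 = 28.8; e = 30.1 − 28.8 = 1.3
x=50: ŷ = 12 + 0.4·50 = 32; e = 34.5 − 32 = 2.5
x=62: ŷ = 12 + 0.4·62 = 36.8; e = 36.9 − 36.8 = 0.1
x=64: ŷ = 12 + 0.4·64 = 37.6; e = 36 − 37.6 = -1.6
x=83: ŷ = 12 + 0.4·83 = 45.2; e = 44.9 − 45.2 = -0.3
Largest |e| is 2.5 at x = 50, residual 2.5.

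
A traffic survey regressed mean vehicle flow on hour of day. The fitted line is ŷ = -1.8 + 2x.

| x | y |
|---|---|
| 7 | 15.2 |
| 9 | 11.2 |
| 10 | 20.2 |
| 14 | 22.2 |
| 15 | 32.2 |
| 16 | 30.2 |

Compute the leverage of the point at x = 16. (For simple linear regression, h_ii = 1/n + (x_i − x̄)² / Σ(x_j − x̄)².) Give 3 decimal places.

x̄ = (7 + 9 + 10 + 14 + 15 + 16)/6 = 11.8333
Σ(x − x̄)² = 23.3611 + 8.02778 + 3.36111 + 4.69444 + 10.0278 + 17.3611 = 66.8333
h = 1/6 + (4.16667)²/66.8333 = 0.166667 + 0.259767 = 0.426

h = 0.426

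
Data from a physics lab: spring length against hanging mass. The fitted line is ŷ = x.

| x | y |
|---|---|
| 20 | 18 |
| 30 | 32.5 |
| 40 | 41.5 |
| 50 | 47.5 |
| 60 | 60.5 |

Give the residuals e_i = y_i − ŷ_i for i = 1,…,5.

x=20: ŷ = 20 = 20; e = 18 − 20 = -2
x=30: ŷ = 30 = 30; e = 32.5 − 30 = 2.5
x=40: ŷ = 40 = 40; e = 41.5 − 40 = 1.5
x=50: ŷ = 50 = 50; e = 47.5 − 50 = -2.5
x=60: ŷ = 60 = 60; e = 60.5 − 60 = 0.5

-2, 2.5, 1.5, -2.5, 0.5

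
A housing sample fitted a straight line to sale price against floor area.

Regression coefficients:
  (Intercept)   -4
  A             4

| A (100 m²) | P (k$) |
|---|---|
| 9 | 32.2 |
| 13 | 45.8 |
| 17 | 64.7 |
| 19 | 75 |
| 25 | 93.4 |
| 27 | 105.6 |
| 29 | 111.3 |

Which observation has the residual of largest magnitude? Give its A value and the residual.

A = 19, e = 3

A=9: ŷ = -4 + 4·9 = 32; e = 32.2 − 32 = 0.2
A=13: ŷ = -4 + 4·13 = 48; e = 45.8 − 48 = -2.2
A=17: ŷ = -4 + 4·17 = 64; e = 64.7 − 64 = 0.7
A=19: ŷ = -4 + 4·19 = 72; e = 75 − 72 = 3
A=25: ŷ = -4 + 4·25 = 96; e = 93.4 − 96 = -2.6
A=27: ŷ = -4 + 4·27 = 104; e = 105.6 − 104 = 1.6
A=29: ŷ = -4 + 4·29 = 112; e = 111.3 − 112 = -0.7
Largest |e| is 3 at A = 19, residual 3.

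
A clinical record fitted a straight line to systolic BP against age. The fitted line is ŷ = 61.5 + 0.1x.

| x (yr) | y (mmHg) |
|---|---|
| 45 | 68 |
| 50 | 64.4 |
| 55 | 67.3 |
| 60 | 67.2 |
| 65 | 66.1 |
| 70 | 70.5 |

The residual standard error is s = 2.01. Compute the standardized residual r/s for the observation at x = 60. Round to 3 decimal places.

ŷ = 61.5 + 0.1·60 = 67.5
r = 67.2 − 67.5 = -0.3
r/s = -0.3 / 2.01 = -0.149

-0.149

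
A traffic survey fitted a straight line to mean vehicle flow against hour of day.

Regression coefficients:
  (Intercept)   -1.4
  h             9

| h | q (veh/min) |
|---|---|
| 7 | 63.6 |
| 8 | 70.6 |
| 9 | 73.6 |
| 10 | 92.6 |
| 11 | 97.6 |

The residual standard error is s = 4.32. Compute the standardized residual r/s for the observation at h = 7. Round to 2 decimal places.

q̂ = -1.4 + 9·7 = 61.6
r = 63.6 − 61.6 = 2
r/s = 2 / 4.32 = 0.46

0.46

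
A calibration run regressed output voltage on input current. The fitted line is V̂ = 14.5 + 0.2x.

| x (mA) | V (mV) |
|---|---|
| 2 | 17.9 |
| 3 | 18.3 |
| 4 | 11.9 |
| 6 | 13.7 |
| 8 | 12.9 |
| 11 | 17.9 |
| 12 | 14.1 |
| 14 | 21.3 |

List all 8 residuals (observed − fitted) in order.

3, 3.2, -3.4, -2, -3.2, 1.2, -2.8, 4

x=2: V̂ = 14.5 + 0.2·2 = 14.9; e = 17.9 − 14.9 = 3
x=3: V̂ = 14.5 + 0.2·3 = 15.1; e = 18.3 − 15.1 = 3.2
x=4: V̂ = 14.5 + 0.2·4 = 15.3; e = 11.9 − 15.3 = -3.4
x=6: V̂ = 14.5 + 0.2·6 = 15.7; e = 13.7 − 15.7 = -2
x=8: V̂ = 14.5 + 0.2·8 = 16.1; e = 12.9 − 16.1 = -3.2
x=11: V̂ = 14.5 + 0.2·11 = 16.7; e = 17.9 − 16.7 = 1.2
x=12: V̂ = 14.5 + 0.2·12 = 16.9; e = 14.1 − 16.9 = -2.8
x=14: V̂ = 14.5 + 0.2·14 = 17.3; e = 21.3 − 17.3 = 4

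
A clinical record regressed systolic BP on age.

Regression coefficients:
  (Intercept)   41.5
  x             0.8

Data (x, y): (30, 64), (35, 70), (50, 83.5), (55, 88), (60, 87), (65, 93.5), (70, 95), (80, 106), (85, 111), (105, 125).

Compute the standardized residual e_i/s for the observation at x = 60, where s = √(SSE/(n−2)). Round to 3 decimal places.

x=30: ŷ = 41.5 + 0.8·30 = 65.5; e = 64 − 65.5 = -1.5
x=35: ŷ = 41.5 + 0.8·35 = 69.5; e = 70 − 69.5 = 0.5
x=50: ŷ = 41.5 + 0.8·50 = 81.5; e = 83.5 − 81.5 = 2
x=55: ŷ = 41.5 + 0.8·55 = 85.5; e = 88 − 85.5 = 2.5
x=60: ŷ = 41.5 + 0.8·60 = 89.5; e = 87 − 89.5 = -2.5
x=65: ŷ = 41.5 + 0.8·65 = 93.5; e = 93.5 − 93.5 = 0
x=70: ŷ = 41.5 + 0.8·70 = 97.5; e = 95 − 97.5 = -2.5
x=80: ŷ = 41.5 + 0.8·80 = 105.5; e = 106 − 105.5 = 0.5
x=85: ŷ = 41.5 + 0.8·85 = 109.5; e = 111 − 109.5 = 1.5
x=105: ŷ = 41.5 + 0.8·105 = 125.5; e = 125 − 125.5 = -0.5
SSE = 2.25 + 0.25 + 4 + 6.25 + 6.25 + 0 + 6.25 + 0.25 + 2.25 + 0.25 = 28
s = √(28/8) = 1.87083
e/s = -2.5 / 1.87083 = -1.336

-1.336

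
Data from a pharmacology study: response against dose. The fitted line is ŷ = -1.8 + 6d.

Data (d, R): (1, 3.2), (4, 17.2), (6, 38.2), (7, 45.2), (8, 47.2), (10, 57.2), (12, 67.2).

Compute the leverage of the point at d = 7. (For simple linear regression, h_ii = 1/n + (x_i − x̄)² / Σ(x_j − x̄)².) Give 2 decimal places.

h = 0.14

d̄ = (1 + 4 + 6 + 7 + 8 + 10 + 12)/7 = 6.85714
Σ(d − d̄)² = 34.3061 + 8.16327 + 0.734694 + 0.0204082 + 1.30612 + 9.87755 + 26.449 = 80.8571
h = 1/7 + (0.142857)²/80.8571 = 0.142857 + 0.000252398 = 0.14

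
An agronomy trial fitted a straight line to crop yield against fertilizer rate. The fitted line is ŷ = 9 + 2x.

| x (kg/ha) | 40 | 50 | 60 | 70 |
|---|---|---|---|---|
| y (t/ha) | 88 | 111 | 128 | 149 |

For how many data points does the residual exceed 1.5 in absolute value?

x=40: ŷ = 9 + 2·40 = 89; r = 88 − 89 = -1
x=50: ŷ = 9 + 2·50 = 109; r = 111 − 109 = 2
x=60: ŷ = 9 + 2·60 = 129; r = 128 − 129 = -1
x=70: ŷ = 9 + 2·70 = 149; r = 149 − 149 = 0
|r| > 1.5: x=50 (|r|=2) → 1

1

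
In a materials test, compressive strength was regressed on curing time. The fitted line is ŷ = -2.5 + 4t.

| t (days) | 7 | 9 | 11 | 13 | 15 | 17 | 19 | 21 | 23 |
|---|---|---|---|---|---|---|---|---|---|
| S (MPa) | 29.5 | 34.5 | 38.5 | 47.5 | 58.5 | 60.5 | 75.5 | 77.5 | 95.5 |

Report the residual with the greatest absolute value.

t=7: ŷ = -2.5 + 4·7 = 25.5; r = 29.5 − 25.5 = 4
t=9: ŷ = -2.5 + 4·9 = 33.5; r = 34.5 − 33.5 = 1
t=11: ŷ = -2.5 + 4·11 = 41.5; r = 38.5 − 41.5 = -3
t=13: ŷ = -2.5 + 4·13 = 49.5; r = 47.5 − 49.5 = -2
t=15: ŷ = -2.5 + 4·15 = 57.5; r = 58.5 − 57.5 = 1
t=17: ŷ = -2.5 + 4·17 = 65.5; r = 60.5 − 65.5 = -5
t=19: ŷ = -2.5 + 4·19 = 73.5; r = 75.5 − 73.5 = 2
t=21: ŷ = -2.5 + 4·21 = 81.5; r = 77.5 − 81.5 = -4
t=23: ŷ = -2.5 + 4·23 = 89.5; r = 95.5 − 89.5 = 6
Largest |r| is 6 at t = 23, residual 6.

r = 6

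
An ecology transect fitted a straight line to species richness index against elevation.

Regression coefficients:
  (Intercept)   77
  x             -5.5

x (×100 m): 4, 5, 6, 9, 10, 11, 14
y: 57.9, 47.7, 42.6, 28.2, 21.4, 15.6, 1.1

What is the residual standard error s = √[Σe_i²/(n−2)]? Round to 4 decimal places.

x=4: ŷ = 77 − 5.5·4 = 55; e = 57.9 − 55 = 2.9
x=5: ŷ = 77 − 5.5·5 = 49.5; e = 47.7 − 49.5 = -1.8
x=6: ŷ = 77 − 5.5·6 = 44; e = 42.6 − 44 = -1.4
x=9: ŷ = 77 − 5.5·9 = 27.5; e = 28.2 − 27.5 = 0.7
x=10: ŷ = 77 − 5.5·10 = 22; e = 21.4 − 22 = -0.6
x=11: ŷ = 77 − 5.5·11 = 16.5; e = 15.6 − 16.5 = -0.9
x=14: ŷ = 77 − 5.5·14 = 0; e = 1.1 − 0 = 1.1
SSE = 8.41 + 3.24 + 1.96 + 0.49 + 0.36 + 0.81 + 1.21 = 16.48
s = √(16.48/5) = √3.296 ≈ 1.8155

s = 1.8155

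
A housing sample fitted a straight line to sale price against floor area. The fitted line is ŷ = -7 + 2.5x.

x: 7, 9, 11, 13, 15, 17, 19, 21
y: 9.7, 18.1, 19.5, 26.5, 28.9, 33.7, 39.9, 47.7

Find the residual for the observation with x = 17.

ŷ = -7 + 2.5·17 = 35.5
r = 33.7 − 35.5 = -1.8

r = -1.8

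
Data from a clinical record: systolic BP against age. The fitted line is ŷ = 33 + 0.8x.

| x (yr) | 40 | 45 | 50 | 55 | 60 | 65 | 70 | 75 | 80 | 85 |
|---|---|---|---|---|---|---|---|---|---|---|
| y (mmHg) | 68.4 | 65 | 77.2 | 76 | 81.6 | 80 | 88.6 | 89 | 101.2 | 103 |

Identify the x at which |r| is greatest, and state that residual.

x = 65, r = -5

x=40: ŷ = 33 + 0.8·40 = 65; r = 68.4 − 65 = 3.4
x=45: ŷ = 33 + 0.8·45 = 69; r = 65 − 69 = -4
x=50: ŷ = 33 + 0.8·50 = 73; r = 77.2 − 73 = 4.2
x=55: ŷ = 33 + 0.8·55 = 77; r = 76 − 77 = -1
x=60: ŷ = 33 + 0.8·60 = 81; r = 81.6 − 81 = 0.6
x=65: ŷ = 33 + 0.8·65 = 85; r = 80 − 85 = -5
x=70: ŷ = 33 + 0.8·70 = 89; r = 88.6 − 89 = -0.4
x=75: ŷ = 33 + 0.8·75 = 93; r = 89 − 93 = -4
x=80: ŷ = 33 + 0.8·80 = 97; r = 101.2 − 97 = 4.2
x=85: ŷ = 33 + 0.8·85 = 101; r = 103 − 101 = 2
Largest |r| is 5 at x = 65, residual -5.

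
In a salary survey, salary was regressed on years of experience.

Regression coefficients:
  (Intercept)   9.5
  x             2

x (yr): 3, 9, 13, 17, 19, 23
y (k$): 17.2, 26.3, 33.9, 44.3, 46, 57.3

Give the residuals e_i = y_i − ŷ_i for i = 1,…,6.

1.7, -1.2, -1.6, 0.8, -1.5, 1.8

x=3: ŷ = 9.5 + 2·3 = 15.5; e = 17.2 − 15.5 = 1.7
x=9: ŷ = 9.5 + 2·9 = 27.5; e = 26.3 − 27.5 = -1.2
x=13: ŷ = 9.5 + 2·13 = 35.5; e = 33.9 − 35.5 = -1.6
x=17: ŷ = 9.5 + 2·17 = 43.5; e = 44.3 − 43.5 = 0.8
x=19: ŷ = 9.5 + 2·19 = 47.5; e = 46 − 47.5 = -1.5
x=23: ŷ = 9.5 + 2·23 = 55.5; e = 57.3 − 55.5 = 1.8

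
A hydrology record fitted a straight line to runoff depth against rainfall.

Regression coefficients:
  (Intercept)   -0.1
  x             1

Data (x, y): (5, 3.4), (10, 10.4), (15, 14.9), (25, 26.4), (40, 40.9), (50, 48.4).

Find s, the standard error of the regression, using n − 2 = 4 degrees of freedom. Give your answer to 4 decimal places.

s = 1.4142

x=5: ŷ = -0.1 + 5 = 4.9; r = 3.4 − 4.9 = -1.5
x=10: ŷ = -0.1 + 10 = 9.9; r = 10.4 − 9.9 = 0.5
x=15: ŷ = -0.1 + 15 = 14.9; r = 14.9 − 14.9 = 0
x=25: ŷ = -0.1 + 25 = 24.9; r = 26.4 − 24.9 = 1.5
x=40: ŷ = -0.1 + 40 = 39.9; r = 40.9 − 39.9 = 1
x=50: ŷ = -0.1 + 50 = 49.9; r = 48.4 − 49.9 = -1.5
SSE = 2.25 + 0.25 + 0 + 2.25 + 1 + 2.25 = 8
s = √(8/4) = √2 ≈ 1.4142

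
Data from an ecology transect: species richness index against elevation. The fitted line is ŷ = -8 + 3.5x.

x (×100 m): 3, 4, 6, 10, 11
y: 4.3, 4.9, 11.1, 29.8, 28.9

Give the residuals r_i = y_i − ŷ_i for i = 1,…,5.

x=3: ŷ = -8 + 3.5·3 = 2.5; r = 4.3 − 2.5 = 1.8
x=4: ŷ = -8 + 3.5·4 = 6; r = 4.9 − 6 = -1.1
x=6: ŷ = -8 + 3.5·6 = 13; r = 11.1 − 13 = -1.9
x=10: ŷ = -8 + 3.5·10 = 27; r = 29.8 − 27 = 2.8
x=11: ŷ = -8 + 3.5·11 = 30.5; r = 28.9 − 30.5 = -1.6

1.8, -1.1, -1.9, 2.8, -1.6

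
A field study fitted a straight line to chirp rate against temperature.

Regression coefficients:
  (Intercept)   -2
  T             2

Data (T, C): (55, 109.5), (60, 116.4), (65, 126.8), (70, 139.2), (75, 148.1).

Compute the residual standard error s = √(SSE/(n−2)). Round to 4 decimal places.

s = 1.6021

T=55: ŷ = -2 + 2·55 = 108; e = 109.5 − 108 = 1.5
T=60: ŷ = -2 + 2·60 = 118; e = 116.4 − 118 = -1.6
T=65: ŷ = -2 + 2·65 = 128; e = 126.8 − 128 = -1.2
T=70: ŷ = -2 + 2·70 = 138; e = 139.2 − 138 = 1.2
T=75: ŷ = -2 + 2·75 = 148; e = 148.1 − 148 = 0.1
SSE = 2.25 + 2.56 + 1.44 + 1.44 + 0.01 = 7.7
s = √(7.7/3) = √2.56667 ≈ 1.6021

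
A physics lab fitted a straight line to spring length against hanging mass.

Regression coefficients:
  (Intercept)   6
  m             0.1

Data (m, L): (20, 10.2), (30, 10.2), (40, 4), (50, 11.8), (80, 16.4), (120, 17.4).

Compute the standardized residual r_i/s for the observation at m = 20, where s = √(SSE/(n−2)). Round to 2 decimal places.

0.63

m=20: ŷ = 6 + 0.1·20 = 8; r = 10.2 − 8 = 2.2
m=30: ŷ = 6 + 0.1·30 = 9; r = 10.2 − 9 = 1.2
m=40: ŷ = 6 + 0.1·40 = 10; r = 4 − 10 = -6
m=50: ŷ = 6 + 0.1·50 = 11; r = 11.8 − 11 = 0.8
m=80: ŷ = 6 + 0.1·80 = 14; r = 16.4 − 14 = 2.4
m=120: ŷ = 6 + 0.1·120 = 18; r = 17.4 − 18 = -0.6
SSE = 4.84 + 1.44 + 36 + 0.64 + 5.76 + 0.36 = 49.04
s = √(49.04/4) = 3.50143
r/s = 2.2 / 3.50143 = 0.63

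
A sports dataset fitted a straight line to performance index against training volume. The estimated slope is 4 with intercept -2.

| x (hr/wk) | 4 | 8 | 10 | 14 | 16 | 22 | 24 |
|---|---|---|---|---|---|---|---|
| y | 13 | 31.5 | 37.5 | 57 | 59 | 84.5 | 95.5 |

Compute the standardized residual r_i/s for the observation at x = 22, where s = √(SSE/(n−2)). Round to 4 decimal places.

-0.6578

x=4: ŷ = -2 + 4·4 = 14; r = 13 − 14 = -1
x=8: ŷ = -2 + 4·8 = 30; r = 31.5 − 30 = 1.5
x=10: ŷ = -2 + 4·10 = 38; r = 37.5 − 38 = -0.5
x=14: ŷ = -2 + 4·14 = 54; r = 57 − 54 = 3
x=16: ŷ = -2 + 4·16 = 62; r = 59 − 62 = -3
x=22: ŷ = -2 + 4·22 = 86; r = 84.5 − 86 = -1.5
x=24: ŷ = -2 + 4·24 = 94; r = 95.5 − 94 = 1.5
SSE = 1 + 2.25 + 0.25 + 9 + 9 + 2.25 + 2.25 = 26
s = √(26/5) = 2.28035
r/s = -1.5 / 2.28035 = -0.6578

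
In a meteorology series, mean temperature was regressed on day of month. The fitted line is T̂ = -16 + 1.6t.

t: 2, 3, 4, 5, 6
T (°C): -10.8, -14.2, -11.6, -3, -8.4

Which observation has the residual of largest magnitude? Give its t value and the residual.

t=2: T̂ = -16 + 1.6·2 = -12.8; e = -10.8 − (-12.8) = 2
t=3: T̂ = -16 + 1.6·3 = -11.2; e = -14.2 − (-11.2) = -3
t=4: T̂ = -16 + 1.6·4 = -9.6; e = -11.6 − (-9.6) = -2
t=5: T̂ = -16 + 1.6·5 = -8; e = -3 − (-8) = 5
t=6: T̂ = -16 + 1.6·6 = -6.4; e = -8.4 − (-6.4) = -2
Largest |e| is 5 at t = 5, residual 5.

t = 5, e = 5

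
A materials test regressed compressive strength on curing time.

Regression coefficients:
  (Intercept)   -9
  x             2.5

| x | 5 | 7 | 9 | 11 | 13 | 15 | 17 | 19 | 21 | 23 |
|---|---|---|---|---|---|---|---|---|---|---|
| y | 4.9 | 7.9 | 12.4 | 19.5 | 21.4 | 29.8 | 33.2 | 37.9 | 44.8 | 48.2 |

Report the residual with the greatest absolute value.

r = -2.1

x=5: ŷ = -9 + 2.5·5 = 3.5; r = 4.9 − 3.5 = 1.4
x=7: ŷ = -9 + 2.5·7 = 8.5; r = 7.9 − 8.5 = -0.6
x=9: ŷ = -9 + 2.5·9 = 13.5; r = 12.4 − 13.5 = -1.1
x=11: ŷ = -9 + 2.5·11 = 18.5; r = 19.5 − 18.5 = 1
x=13: ŷ = -9 + 2.5·13 = 23.5; r = 21.4 − 23.5 = -2.1
x=15: ŷ = -9 + 2.5·15 = 28.5; r = 29.8 − 28.5 = 1.3
x=17: ŷ = -9 + 2.5·17 = 33.5; r = 33.2 − 33.5 = -0.3
x=19: ŷ = -9 + 2.5·19 = 38.5; r = 37.9 − 38.5 = -0.6
x=21: ŷ = -9 + 2.5·21 = 43.5; r = 44.8 − 43.5 = 1.3
x=23: ŷ = -9 + 2.5·23 = 48.5; r = 48.2 − 48.5 = -0.3
Largest |r| is 2.1 at x = 13, residual -2.1.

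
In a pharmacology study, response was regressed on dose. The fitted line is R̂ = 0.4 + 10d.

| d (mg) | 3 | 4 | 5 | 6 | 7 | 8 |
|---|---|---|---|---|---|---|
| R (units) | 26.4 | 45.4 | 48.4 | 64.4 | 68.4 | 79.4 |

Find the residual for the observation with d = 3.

e = -4

R̂ = 0.4 + 10·3 = 30.4
e = 26.4 − 30.4 = -4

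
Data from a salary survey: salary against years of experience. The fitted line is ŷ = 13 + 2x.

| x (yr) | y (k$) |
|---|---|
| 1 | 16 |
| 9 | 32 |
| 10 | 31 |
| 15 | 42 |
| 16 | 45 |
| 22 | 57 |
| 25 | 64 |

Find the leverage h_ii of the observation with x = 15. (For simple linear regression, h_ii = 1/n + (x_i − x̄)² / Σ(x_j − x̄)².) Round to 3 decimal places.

h = 0.145

x̄ = (1 + 9 + 10 + 15 + 16 + 22 + 25)/7 = 14
Σ(x − x̄)² = 169 + 25 + 16 + 1 + 4 + 64 + 121 = 400
h = 1/7 + (1)²/400 = 0.142857 + 0.0025 = 0.145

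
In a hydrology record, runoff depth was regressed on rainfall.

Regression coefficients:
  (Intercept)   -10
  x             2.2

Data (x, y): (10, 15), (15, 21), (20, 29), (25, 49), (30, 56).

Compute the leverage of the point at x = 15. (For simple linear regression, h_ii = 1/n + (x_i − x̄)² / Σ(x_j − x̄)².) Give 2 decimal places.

x̄ = (10 + 15 + 20 + 25 + 30)/5 = 20
Σ(x − x̄)² = 100 + 25 + 0 + 25 + 100 = 250
h = 1/5 + (-5)²/250 = 0.2 + 0.1 = 0.30

h = 0.30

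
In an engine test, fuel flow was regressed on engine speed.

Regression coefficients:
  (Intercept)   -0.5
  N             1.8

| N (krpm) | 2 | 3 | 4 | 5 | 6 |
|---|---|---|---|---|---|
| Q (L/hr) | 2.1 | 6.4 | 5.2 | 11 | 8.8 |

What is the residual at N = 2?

r = -1

ŷ = -0.5 + 1.8·2 = 3.1
r = 2.1 − 3.1 = -1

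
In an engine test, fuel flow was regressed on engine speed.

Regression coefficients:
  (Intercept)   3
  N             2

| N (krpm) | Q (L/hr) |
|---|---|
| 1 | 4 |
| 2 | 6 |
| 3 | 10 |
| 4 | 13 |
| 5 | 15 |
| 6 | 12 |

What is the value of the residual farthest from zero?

e = -3

N=1: Q̂ = 3 + 2·1 = 5; e = 4 − 5 = -1
N=2: Q̂ = 3 + 2·2 = 7; e = 6 − 7 = -1
N=3: Q̂ = 3 + 2·3 = 9; e = 10 − 9 = 1
N=4: Q̂ = 3 + 2·4 = 11; e = 13 − 11 = 2
N=5: Q̂ = 3 + 2·5 = 13; e = 15 − 13 = 2
N=6: Q̂ = 3 + 2·6 = 15; e = 12 − 15 = -3
Largest |e| is 3 at N = 6, residual -3.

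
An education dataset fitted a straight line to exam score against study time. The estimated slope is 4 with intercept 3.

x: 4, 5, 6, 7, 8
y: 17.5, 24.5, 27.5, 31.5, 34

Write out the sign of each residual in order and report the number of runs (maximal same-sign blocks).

x=4: ŷ = 3 + 4·4 = 19; e = 17.5 − 19 = -1.5
x=5: ŷ = 3 + 4·5 = 23; e = 24.5 − 23 = 1.5
x=6: ŷ = 3 + 4·6 = 27; e = 27.5 − 27 = 0.5
x=7: ŷ = 3 + 4·7 = 31; e = 31.5 − 31 = 0.5
x=8: ŷ = 3 + 4·8 = 35; e = 34 − 35 = -1
Signs: − + + + −
Runs: −×1, +×3, −×1 → 3

3 runs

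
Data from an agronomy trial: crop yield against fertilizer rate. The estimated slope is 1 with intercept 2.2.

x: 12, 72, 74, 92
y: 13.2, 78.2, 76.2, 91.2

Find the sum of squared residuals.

x=12: ŷ = 2.2 + 12 = 14.2; r = 13.2 − 14.2 = -1
x=72: ŷ = 2.2 + 72 = 74.2; r = 78.2 − 74.2 = 4
x=74: ŷ = 2.2 + 74 = 76.2; r = 76.2 − 76.2 = 0
x=92: ŷ = 2.2 + 92 = 94.2; r = 91.2 − 94.2 = -3
SSE = 1 + 16 + 0 + 9 = 26

SSE = 26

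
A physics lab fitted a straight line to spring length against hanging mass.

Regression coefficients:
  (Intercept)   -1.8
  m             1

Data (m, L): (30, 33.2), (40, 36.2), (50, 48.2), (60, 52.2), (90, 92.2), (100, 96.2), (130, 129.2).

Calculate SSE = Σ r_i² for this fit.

SSE = 86

m=30: ŷ = -1.8 + 30 = 28.2; r = 33.2 − 28.2 = 5
m=40: ŷ = -1.8 + 40 = 38.2; r = 36.2 − 38.2 = -2
m=50: ŷ = -1.8 + 50 = 48.2; r = 48.2 − 48.2 = 0
m=60: ŷ = -1.8 + 60 = 58.2; r = 52.2 − 58.2 = -6
m=90: ŷ = -1.8 + 90 = 88.2; r = 92.2 − 88.2 = 4
m=100: ŷ = -1.8 + 100 = 98.2; r = 96.2 − 98.2 = -2
m=130: ŷ = -1.8 + 130 = 128.2; r = 129.2 − 128.2 = 1
SSE = 25 + 4 + 0 + 36 + 16 + 4 + 1 = 86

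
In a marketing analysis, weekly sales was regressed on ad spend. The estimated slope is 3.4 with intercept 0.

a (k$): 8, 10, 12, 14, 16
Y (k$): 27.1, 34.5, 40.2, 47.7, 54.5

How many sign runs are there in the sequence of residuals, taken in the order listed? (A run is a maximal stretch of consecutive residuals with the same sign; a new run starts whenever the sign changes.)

a=8: Ŷ = 3.4·8 = 27.2; e = 27.1 − 27.2 = -0.1
a=10: Ŷ = 3.4·10 = 34; e = 34.5 − 34 = 0.5
a=12: Ŷ = 3.4·12 = 40.8; e = 40.2 − 40.8 = -0.6
a=14: Ŷ = 3.4·14 = 47.6; e = 47.7 − 47.6 = 0.1
a=16: Ŷ = 3.4·16 = 54.4; e = 54.5 − 54.4 = 0.1
Signs: − + − + +
Runs: −×1, +×1, −×1, +×2 → 4

4 runs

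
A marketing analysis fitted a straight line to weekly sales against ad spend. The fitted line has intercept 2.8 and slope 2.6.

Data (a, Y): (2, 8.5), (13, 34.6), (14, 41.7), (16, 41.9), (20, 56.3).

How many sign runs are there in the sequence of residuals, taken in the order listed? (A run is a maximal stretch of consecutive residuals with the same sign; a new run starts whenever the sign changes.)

a=2: ŷ = 2.8 + 2.6·2 = 8; r = 8.5 − 8 = 0.5
a=13: ŷ = 2.8 + 2.6·13 = 36.6; r = 34.6 − 36.6 = -2
a=14: ŷ = 2.8 + 2.6·14 = 39.2; r = 41.7 − 39.2 = 2.5
a=16: ŷ = 2.8 + 2.6·16 = 44.4; r = 41.9 − 44.4 = -2.5
a=20: ŷ = 2.8 + 2.6·20 = 54.8; r = 56.3 − 54.8 = 1.5
Signs: + − + − +
Runs: +×1, −×1, +×1, −×1, +×1 → 5

5 runs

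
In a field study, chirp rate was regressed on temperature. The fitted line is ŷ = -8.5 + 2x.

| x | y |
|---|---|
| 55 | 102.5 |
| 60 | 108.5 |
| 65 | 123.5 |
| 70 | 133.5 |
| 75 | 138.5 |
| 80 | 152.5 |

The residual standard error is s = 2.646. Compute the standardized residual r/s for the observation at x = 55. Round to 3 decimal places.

ŷ = -8.5 + 2·55 = 101.5
r = 102.5 − 101.5 = 1
r/s = 1 / 2.646 = 0.378

0.378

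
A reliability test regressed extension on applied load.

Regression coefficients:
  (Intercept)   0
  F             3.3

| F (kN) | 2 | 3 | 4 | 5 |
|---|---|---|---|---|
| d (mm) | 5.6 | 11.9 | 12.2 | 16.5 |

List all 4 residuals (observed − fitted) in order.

F=2: d̂ = 3.3·2 = 6.6; r = 5.6 − 6.6 = -1
F=3: d̂ = 3.3·3 = 9.9; r = 11.9 − 9.9 = 2
F=4: d̂ = 3.3·4 = 13.2; r = 12.2 − 13.2 = -1
F=5: d̂ = 3.3·5 = 16.5; r = 16.5 − 16.5 = 0

-1, 2, -1, 0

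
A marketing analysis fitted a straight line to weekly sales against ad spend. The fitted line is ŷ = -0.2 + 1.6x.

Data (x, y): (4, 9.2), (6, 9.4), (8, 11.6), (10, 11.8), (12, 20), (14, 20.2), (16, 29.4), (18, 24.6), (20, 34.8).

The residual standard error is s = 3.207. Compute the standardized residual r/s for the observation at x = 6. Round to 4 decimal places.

ŷ = -0.2 + 1.6·6 = 9.4
r = 9.4 − 9.4 = 0
r/s = 0 / 3.207 = 0.0000

0.0000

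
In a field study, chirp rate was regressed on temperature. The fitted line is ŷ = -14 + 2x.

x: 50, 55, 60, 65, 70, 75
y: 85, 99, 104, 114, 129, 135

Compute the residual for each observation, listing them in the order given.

x=50: ŷ = -14 + 2·50 = 86; e = 85 − 86 = -1
x=55: ŷ = -14 + 2·55 = 96; e = 99 − 96 = 3
x=60: ŷ = -14 + 2·60 = 106; e = 104 − 106 = -2
x=65: ŷ = -14 + 2·65 = 116; e = 114 − 116 = -2
x=70: ŷ = -14 + 2·70 = 126; e = 129 − 126 = 3
x=75: ŷ = -14 + 2·75 = 136; e = 135 − 136 = -1

-1, 3, -2, -2, 3, -1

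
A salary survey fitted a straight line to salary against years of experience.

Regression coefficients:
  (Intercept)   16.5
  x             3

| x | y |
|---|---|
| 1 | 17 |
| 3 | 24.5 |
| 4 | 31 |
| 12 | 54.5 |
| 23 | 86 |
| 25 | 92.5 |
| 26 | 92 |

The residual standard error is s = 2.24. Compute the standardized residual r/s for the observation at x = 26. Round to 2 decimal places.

-1.12

ŷ = 16.5 + 3·26 = 94.5
r = 92 − 94.5 = -2.5
r/s = -2.5 / 2.24 = -1.12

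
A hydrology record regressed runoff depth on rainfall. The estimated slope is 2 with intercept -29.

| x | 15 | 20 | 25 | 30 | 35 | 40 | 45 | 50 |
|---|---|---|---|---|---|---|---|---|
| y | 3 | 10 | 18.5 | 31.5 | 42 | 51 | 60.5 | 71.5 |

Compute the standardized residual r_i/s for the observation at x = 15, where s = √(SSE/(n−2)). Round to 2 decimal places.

x=15: ŷ = -29 + 2·15 = 1; r = 3 − 1 = 2
x=20: ŷ = -29 + 2·20 = 11; r = 10 − 11 = -1
x=25: ŷ = -29 + 2·25 = 21; r = 18.5 − 21 = -2.5
x=30: ŷ = -29 + 2·30 = 31; r = 31.5 − 31 = 0.5
x=35: ŷ = -29 + 2·35 = 41; r = 42 − 41 = 1
x=40: ŷ = -29 + 2·40 = 51; r = 51 − 51 = 0
x=45: ŷ = -29 + 2·45 = 61; r = 60.5 − 61 = -0.5
x=50: ŷ = -29 + 2·50 = 71; r = 71.5 − 71 = 0.5
SSE = 4 + 1 + 6.25 + 0.25 + 1 + 0 + 0.25 + 0.25 = 13
s = √(13/6) = 1.47196
r/s = 2 / 1.47196 = 1.36

1.36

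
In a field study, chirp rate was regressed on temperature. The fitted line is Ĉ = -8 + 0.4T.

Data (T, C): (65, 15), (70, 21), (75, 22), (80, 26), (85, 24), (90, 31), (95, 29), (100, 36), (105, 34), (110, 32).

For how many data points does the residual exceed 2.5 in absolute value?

T=65: Ĉ = -8 + 0.4·65 = 18; r = 15 − 18 = -3
T=70: Ĉ = -8 + 0.4·70 = 20; r = 21 − 20 = 1
T=75: Ĉ = -8 + 0.4·75 = 22; r = 22 − 22 = 0
T=80: Ĉ = -8 + 0.4·80 = 24; r = 26 − 24 = 2
T=85: Ĉ = -8 + 0.4·85 = 26; r = 24 − 26 = -2
T=90: Ĉ = -8 + 0.4·90 = 28; r = 31 − 28 = 3
T=95: Ĉ = -8 + 0.4·95 = 30; r = 29 − 30 = -1
T=100: Ĉ = -8 + 0.4·100 = 32; r = 36 − 32 = 4
T=105: Ĉ = -8 + 0.4·105 = 34; r = 34 − 34 = 0
T=110: Ĉ = -8 + 0.4·110 = 36; r = 32 − 36 = -4
|r| > 2.5: T=65 (|r|=3), T=90 (|r|=3), T=100 (|r|=4), T=110 (|r|=4) → 4

4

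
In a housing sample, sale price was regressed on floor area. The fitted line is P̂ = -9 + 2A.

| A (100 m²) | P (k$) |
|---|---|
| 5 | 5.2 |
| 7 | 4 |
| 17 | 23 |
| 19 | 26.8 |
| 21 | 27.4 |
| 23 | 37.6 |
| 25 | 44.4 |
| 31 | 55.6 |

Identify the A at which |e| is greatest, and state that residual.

A=5: P̂ = -9 + 2·5 = 1; e = 5.2 − 1 = 4.2
A=7: P̂ = -9 + 2·7 = 5; e = 4 − 5 = -1
A=17: P̂ = -9 + 2·17 = 25; e = 23 − 25 = -2
A=19: P̂ = -9 + 2·19 = 29; e = 26.8 − 29 = -2.2
A=21: P̂ = -9 + 2·21 = 33; e = 27.4 − 33 = -5.6
A=23: P̂ = -9 + 2·23 = 37; e = 37.6 − 37 = 0.6
A=25: P̂ = -9 + 2·25 = 41; e = 44.4 − 41 = 3.4
A=31: P̂ = -9 + 2·31 = 53; e = 55.6 − 53 = 2.6
Largest |e| is 5.6 at A = 21, residual -5.6.

A = 21, e = -5.6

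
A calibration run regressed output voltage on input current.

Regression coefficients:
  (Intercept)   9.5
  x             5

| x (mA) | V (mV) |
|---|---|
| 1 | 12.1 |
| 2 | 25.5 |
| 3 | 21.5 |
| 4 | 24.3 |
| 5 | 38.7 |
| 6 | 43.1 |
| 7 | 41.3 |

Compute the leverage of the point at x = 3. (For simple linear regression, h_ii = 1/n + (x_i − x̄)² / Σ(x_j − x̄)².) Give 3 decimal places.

x̄ = (1 + 2 + 3 + 4 + 5 + 6 + 7)/7 = 4
Σ(x − x̄)² = 9 + 4 + 1 + 0 + 1 + 4 + 9 = 28
h = 1/7 + (-1)²/28 = 0.142857 + 0.0357143 = 0.179

h = 0.179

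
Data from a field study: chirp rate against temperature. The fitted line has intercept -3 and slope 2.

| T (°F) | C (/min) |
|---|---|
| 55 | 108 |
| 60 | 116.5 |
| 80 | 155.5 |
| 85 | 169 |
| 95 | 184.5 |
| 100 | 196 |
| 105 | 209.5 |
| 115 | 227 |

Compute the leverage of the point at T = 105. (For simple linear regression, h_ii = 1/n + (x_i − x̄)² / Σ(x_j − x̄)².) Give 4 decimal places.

T̄ = (55 + 60 + 80 + 85 + 95 + 100 + 105 + 115)/8 = 86.875
Σ(T − T̄)² = 1016.02 + 722.266 + 47.2656 + 3.51562 + 66.0156 + 172.266 + 328.516 + 791.016 = 3146.88
h = 1/8 + (18.125)²/3146.88 = 0.125 + 0.104394 = 0.2294

h = 0.2294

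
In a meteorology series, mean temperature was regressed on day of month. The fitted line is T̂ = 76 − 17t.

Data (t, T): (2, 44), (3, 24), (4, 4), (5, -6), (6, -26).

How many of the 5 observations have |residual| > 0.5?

4

t=2: T̂ = 76 − 17·2 = 42; e = 44 − 42 = 2
t=3: T̂ = 76 − 17·3 = 25; e = 24 − 25 = -1
t=4: T̂ = 76 − 17·4 = 8; e = 4 − 8 = -4
t=5: T̂ = 76 − 17·5 = -9; e = -6 − (-9) = 3
t=6: T̂ = 76 − 17·6 = -26; e = -26 − (-26) = 0
|e| > 0.5: t=2 (|e|=2), t=3 (|e|=1), t=4 (|e|=4), t=5 (|e|=3) → 4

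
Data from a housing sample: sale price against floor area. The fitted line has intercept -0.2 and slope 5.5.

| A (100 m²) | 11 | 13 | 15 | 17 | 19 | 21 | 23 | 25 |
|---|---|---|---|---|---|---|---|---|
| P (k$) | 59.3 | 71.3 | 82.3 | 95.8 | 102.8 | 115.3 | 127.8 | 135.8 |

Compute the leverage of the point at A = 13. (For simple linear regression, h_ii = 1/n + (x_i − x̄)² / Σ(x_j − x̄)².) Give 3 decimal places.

Ā = (11 + 13 + 15 + 17 + 19 + 21 + 23 + 25)/8 = 18
Σ(A − Ā)² = 49 + 25 + 9 + 1 + 1 + 9 + 25 + 49 = 168
h = 1/8 + (-5)²/168 = 0.125 + 0.14881 = 0.274

h = 0.274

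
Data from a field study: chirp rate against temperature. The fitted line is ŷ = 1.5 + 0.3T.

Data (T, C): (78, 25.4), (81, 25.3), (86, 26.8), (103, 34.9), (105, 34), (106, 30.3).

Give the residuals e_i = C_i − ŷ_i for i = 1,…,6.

0.5, -0.5, -0.5, 2.5, 1, -3

T=78: ŷ = 1.5 + 0.3·78 = 24.9; e = 25.4 − 24.9 = 0.5
T=81: ŷ = 1.5 + 0.3·81 = 25.8; e = 25.3 − 25.8 = -0.5
T=86: ŷ = 1.5 + 0.3·86 = 27.3; e = 26.8 − 27.3 = -0.5
T=103: ŷ = 1.5 + 0.3·103 = 32.4; e = 34.9 − 32.4 = 2.5
T=105: ŷ = 1.5 + 0.3·105 = 33; e = 34 − 33 = 1
T=106: ŷ = 1.5 + 0.3·106 = 33.3; e = 30.3 − 33.3 = -3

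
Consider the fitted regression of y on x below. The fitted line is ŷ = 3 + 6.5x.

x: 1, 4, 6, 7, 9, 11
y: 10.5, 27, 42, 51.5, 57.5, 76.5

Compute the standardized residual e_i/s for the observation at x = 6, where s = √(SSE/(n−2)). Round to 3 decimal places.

x=1: ŷ = 3 + 6.5·1 = 9.5; e = 10.5 − 9.5 = 1
x=4: ŷ = 3 + 6.5·4 = 29; e = 27 − 29 = -2
x=6: ŷ = 3 + 6.5·6 = 42; e = 42 − 42 = 0
x=7: ŷ = 3 + 6.5·7 = 48.5; e = 51.5 − 48.5 = 3
x=9: ŷ = 3 + 6.5·9 = 61.5; e = 57.5 − 61.5 = -4
x=11: ŷ = 3 + 6.5·11 = 74.5; e = 76.5 − 74.5 = 2
SSE = 1 + 4 + 0 + 9 + 16 + 4 = 34
s = √(34/4) = 2.91548
e/s = 0 / 2.91548 = 0.000

0.000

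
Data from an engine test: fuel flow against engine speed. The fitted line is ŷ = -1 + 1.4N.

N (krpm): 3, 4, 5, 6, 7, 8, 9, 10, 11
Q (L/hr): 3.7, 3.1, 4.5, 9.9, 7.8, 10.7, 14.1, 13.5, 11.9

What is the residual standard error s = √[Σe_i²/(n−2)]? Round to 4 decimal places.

N=3: ŷ = -1 + 1.4·3 = 3.2; e = 3.7 − 3.2 = 0.5
N=4: ŷ = -1 + 1.4·4 = 4.6; e = 3.1 − 4.6 = -1.5
N=5: ŷ = -1 + 1.4·5 = 6; e = 4.5 − 6 = -1.5
N=6: ŷ = -1 + 1.4·6 = 7.4; e = 9.9 − 7.4 = 2.5
N=7: ŷ = -1 + 1.4·7 = 8.8; e = 7.8 − 8.8 = -1
N=8: ŷ = -1 + 1.4·8 = 10.2; e = 10.7 − 10.2 = 0.5
N=9: ŷ = -1 + 1.4·9 = 11.6; e = 14.1 − 11.6 = 2.5
N=10: ŷ = -1 + 1.4·10 = 13; e = 13.5 − 13 = 0.5
N=11: ŷ = -1 + 1.4·11 = 14.4; e = 11.9 − 14.4 = -2.5
SSE = 0.25 + 2.25 + 2.25 + 6.25 + 1 + 0.25 + 6.25 + 0.25 + 6.25 = 25
s = √(25/7) = √3.57143 ≈ 1.8898

s = 1.8898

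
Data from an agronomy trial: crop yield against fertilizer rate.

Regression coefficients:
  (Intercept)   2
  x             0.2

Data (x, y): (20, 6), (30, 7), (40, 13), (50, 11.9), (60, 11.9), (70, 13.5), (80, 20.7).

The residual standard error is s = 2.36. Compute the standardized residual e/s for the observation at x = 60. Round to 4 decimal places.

ŷ = 2 + 0.2·60 = 14
e = 11.9 − 14 = -2.1
e/s = -2.1 / 2.36 = -0.8898

-0.8898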